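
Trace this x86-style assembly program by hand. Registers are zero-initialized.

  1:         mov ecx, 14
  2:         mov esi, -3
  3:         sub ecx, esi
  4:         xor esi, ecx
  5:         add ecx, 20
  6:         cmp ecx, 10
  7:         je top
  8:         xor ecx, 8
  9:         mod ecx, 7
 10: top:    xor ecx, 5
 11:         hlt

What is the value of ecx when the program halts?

6

ecx=14
esi=-3
ecx=14-(-3)=17
esi=(-3)^17=-20
ecx=17+20=37
cmp ecx, 10  (cmp 37,10)
je top: not taken
ecx=37^8=45
ecx=45%7=3
ecx=3^5=6
halt.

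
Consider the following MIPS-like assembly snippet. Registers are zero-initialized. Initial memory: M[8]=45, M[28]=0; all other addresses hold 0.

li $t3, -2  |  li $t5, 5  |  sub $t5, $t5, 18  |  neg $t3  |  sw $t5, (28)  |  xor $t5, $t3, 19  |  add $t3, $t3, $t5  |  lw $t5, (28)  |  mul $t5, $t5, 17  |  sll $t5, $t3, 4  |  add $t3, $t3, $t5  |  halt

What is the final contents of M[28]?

-13

after li $t3, -2: $t3=-2
after li $t5, 5: $t5=5
after sub $t5, $t5, 18: $t5=5-18=-13
after neg $t3: $t3=-(-2)=2
sw $t5, (28) → M[28]=-13
after xor $t5, $t3, 19: $t5=2^19=17
after add $t3, $t3, $t5: $t3=2+17=19
after lw $t5, (28): $t5=M[28]=-13
after mul $t5, $t5, 17: $t5=(-13)*17=-221
after sll $t5, $t3, 4: $t5=19<<4=304
after add $t3, $t3, $t5: $t3=19+304=323
halt.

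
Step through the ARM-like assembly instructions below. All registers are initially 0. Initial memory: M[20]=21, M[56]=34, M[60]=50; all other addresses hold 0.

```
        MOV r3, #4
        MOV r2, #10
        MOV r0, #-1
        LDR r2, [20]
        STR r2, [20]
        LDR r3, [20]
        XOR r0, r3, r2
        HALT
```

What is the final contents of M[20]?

r3=4
r2=10
r0=-1
r2=M[20]=21
STR r2, [20] → M[20]=21
r3=M[20]=21
r0=21^21=0
halt.

21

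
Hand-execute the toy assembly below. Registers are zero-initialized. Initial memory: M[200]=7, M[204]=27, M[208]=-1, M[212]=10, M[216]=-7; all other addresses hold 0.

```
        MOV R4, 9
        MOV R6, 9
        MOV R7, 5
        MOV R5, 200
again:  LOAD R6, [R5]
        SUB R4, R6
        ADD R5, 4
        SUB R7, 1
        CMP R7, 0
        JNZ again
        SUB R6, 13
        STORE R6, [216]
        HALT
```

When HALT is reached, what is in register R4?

-27

MOV R4, 9 → R4=9
MOV R6, 9 → R6=9
MOV R7, 5 → R7=5
MOV R5, 200 → R5=200
LOAD R6, [R5] → R6=M[200]=7
SUB R4, R6 → R4=9-7=2
ADD R5, 4 → R5=200+4=204
SUB R7, 1 → R7=5-1=4
CMP R7, 0  (cmp 4,0)
JNZ again: taken
LOAD R6, [R5] → R6=M[204]=27
SUB R4, R6 → R4=2-27=-25
ADD R5, 4 → R5=204+4=208
SUB R7, 1 → R7=4-1=3
CMP R7, 0  (cmp 3,0)
JNZ again: taken
LOAD R6, [R5] → R6=M[208]=-1
SUB R4, R6 → R4=(-25)-(-1)=-24
ADD R5, 4 → R5=208+4=212
SUB R7, 1 → R7=3-1=2
CMP R7, 0  (cmp 2,0)
JNZ again: taken
LOAD R6, [R5] → R6=M[212]=10
SUB R4, R6 → R4=(-24)-10=-34
ADD R5, 4 → R5=212+4=216
SUB R7, 1 → R7=2-1=1
CMP R7, 0  (cmp 1,0)
JNZ again: taken
LOAD R6, [R5] → R6=M[216]=-7
SUB R4, R6 → R4=(-34)-(-7)=-27
ADD R5, 4 → R5=216+4=220
SUB R7, 1 → R7=1-1=0
CMP R7, 0  (cmp 0,0)
JNZ again: not taken
SUB R6, 13 → R6=(-7)-13=-20
STORE R6, [216] → M[216]=-20
halt.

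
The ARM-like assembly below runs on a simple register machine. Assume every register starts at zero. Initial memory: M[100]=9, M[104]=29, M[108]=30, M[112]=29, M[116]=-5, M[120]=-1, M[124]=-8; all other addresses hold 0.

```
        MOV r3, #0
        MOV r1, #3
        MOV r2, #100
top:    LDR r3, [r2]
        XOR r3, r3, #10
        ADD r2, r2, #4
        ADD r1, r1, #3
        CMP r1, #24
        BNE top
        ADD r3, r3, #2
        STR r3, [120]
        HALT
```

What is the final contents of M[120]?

-12

after MOV r3, #0: r3=0
after MOV r1, #3: r1=3
after MOV r2, #100: r2=100
after LDR r3, [r2]: r3=M[100]=9
after XOR r3, r3, #10: r3=9^10=3
after ADD r2, r2, #4: r2=100+4=104
after ADD r1, r1, #3: r1=3+3=6
CMP r1, #24  (cmp 6,24)
BNE top: taken
after LDR r3, [r2]: r3=M[104]=29
after XOR r3, r3, #10: r3=29^10=23
after ADD r2, r2, #4: r2=104+4=108
after ADD r1, r1, #3: r1=6+3=9
CMP r1, #24  (cmp 9,24)
BNE top: taken
after LDR r3, [r2]: r3=M[108]=30
after XOR r3, r3, #10: r3=30^10=20
after ADD r2, r2, #4: r2=108+4=112
after ADD r1, r1, #3: r1=9+3=12
CMP r1, #24  (cmp 12,24)
BNE top: taken
after LDR r3, [r2]: r3=M[112]=29
after XOR r3, r3, #10: r3=29^10=23
after ADD r2, r2, #4: r2=112+4=116
after ADD r1, r1, #3: r1=12+3=15
CMP r1, #24  (cmp 15,24)
BNE top: taken
after LDR r3, [r2]: r3=M[116]=-5
after XOR r3, r3, #10: r3=(-5)^10=-15
after ADD r2, r2, #4: r2=116+4=120
after ADD r1, r1, #3: r1=15+3=18
CMP r1, #24  (cmp 18,24)
BNE top: taken
after LDR r3, [r2]: r3=M[120]=-1
after XOR r3, r3, #10: r3=(-1)^10=-11
after ADD r2, r2, #4: r2=120+4=124
after ADD r1, r1, #3: r1=18+3=21
CMP r1, #24  (cmp 21,24)
BNE top: taken
after LDR r3, [r2]: r3=M[124]=-8
after XOR r3, r3, #10: r3=(-8)^10=-14
after ADD r2, r2, #4: r2=124+4=128
after ADD r1, r1, #3: r1=21+3=24
CMP r1, #24  (cmp 24,24)
BNE top: not taken
after ADD r3, r3, #2: r3=(-14)+2=-12
STR r3, [120] → M[120]=-12
halt.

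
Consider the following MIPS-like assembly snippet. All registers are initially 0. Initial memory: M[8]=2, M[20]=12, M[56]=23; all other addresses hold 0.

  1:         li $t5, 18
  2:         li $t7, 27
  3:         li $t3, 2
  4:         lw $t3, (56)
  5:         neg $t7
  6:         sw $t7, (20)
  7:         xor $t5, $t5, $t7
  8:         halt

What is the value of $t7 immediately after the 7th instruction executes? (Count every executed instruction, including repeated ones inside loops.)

-27

after li $t5, 18: $t5=18
after li $t7, 27: $t7=27
after li $t3, 2: $t3=2
after lw $t3, (56): $t3=M[56]=23
after neg $t7: $t7=-(27)=-27
sw $t7, (20) → M[20]=-27
after xor $t5, $t5, $t7: $t5=18^(-27)=-9
After step 7: $t7 = -27.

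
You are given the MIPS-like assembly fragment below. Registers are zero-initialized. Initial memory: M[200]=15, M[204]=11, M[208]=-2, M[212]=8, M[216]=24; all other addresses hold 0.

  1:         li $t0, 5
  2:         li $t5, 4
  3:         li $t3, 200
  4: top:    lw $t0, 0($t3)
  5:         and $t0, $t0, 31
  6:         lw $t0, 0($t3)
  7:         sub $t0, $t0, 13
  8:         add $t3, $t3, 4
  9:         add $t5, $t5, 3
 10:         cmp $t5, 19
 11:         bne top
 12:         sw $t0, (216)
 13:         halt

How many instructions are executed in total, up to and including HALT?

45

$t0=5
$t5=4
$t3=200
$t0=M[200]=15
$t0=15&31=15
$t0=M[200]=15
$t0=15-13=2
$t3=200+4=204
$t5=4+3=7
cmp $t5, 19  (cmp 7,19)
bne top: taken
$t0=M[204]=11
$t0=11&31=11
$t0=M[204]=11
$t0=11-13=-2
$t3=204+4=208
$t5=7+3=10
cmp $t5, 19  (cmp 10,19)
bne top: taken
$t0=M[208]=-2
$t0=(-2)&31=30
$t0=M[208]=-2
$t0=(-2)-13=-15
$t3=208+4=212
$t5=10+3=13
cmp $t5, 19  (cmp 13,19)
bne top: taken
$t0=M[212]=8
$t0=8&31=8
$t0=M[212]=8
$t0=8-13=-5
$t3=212+4=216
$t5=13+3=16
cmp $t5, 19  (cmp 16,19)
bne top: taken
$t0=M[216]=24
$t0=24&31=24
$t0=M[216]=24
$t0=24-13=11
$t3=216+4=220
$t5=16+3=19
cmp $t5, 19  (cmp 19,19)
bne top: not taken
sw $t0, (216) → M[216]=11
halt.
Total executed instructions: 45.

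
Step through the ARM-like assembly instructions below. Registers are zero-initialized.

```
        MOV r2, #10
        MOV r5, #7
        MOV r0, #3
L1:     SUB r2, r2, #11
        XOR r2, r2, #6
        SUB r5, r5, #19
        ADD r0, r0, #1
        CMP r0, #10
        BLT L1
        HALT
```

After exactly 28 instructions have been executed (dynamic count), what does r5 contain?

MOV r2, #10 → r2=10
MOV r5, #7 → r5=7
MOV r0, #3 → r0=3
SUB r2, r2, #11 → r2=10-11=-1
XOR r2, r2, #6 → r2=(-1)^6=-7
SUB r5, r5, #19 → r5=7-19=-12
ADD r0, r0, #1 → r0=3+1=4
CMP r0, #10  (cmp 4,10)
BLT L1: taken
SUB r2, r2, #11 → r2=(-7)-11=-18
XOR r2, r2, #6 → r2=(-18)^6=-24
SUB r5, r5, #19 → r5=(-12)-19=-31
ADD r0, r0, #1 → r0=4+1=5
CMP r0, #10  (cmp 5,10)
BLT L1: taken
SUB r2, r2, #11 → r2=(-24)-11=-35
XOR r2, r2, #6 → r2=(-35)^6=-37
SUB r5, r5, #19 → r5=(-31)-19=-50
ADD r0, r0, #1 → r0=5+1=6
CMP r0, #10  (cmp 6,10)
BLT L1: taken
SUB r2, r2, #11 → r2=(-37)-11=-48
XOR r2, r2, #6 → r2=(-48)^6=-42
SUB r5, r5, #19 → r5=(-50)-19=-69
ADD r0, r0, #1 → r0=6+1=7
CMP r0, #10  (cmp 7,10)
BLT L1: taken
SUB r2, r2, #11 → r2=(-42)-11=-53
After step 28: r5 = -69.

-69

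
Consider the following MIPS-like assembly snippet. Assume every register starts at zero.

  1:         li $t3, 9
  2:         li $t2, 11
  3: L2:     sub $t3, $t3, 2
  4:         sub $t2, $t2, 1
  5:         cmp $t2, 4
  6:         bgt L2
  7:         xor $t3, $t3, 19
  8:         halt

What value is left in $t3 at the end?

-24

li $t3, 9 → $t3=9
li $t2, 11 → $t2=11
sub $t3, $t3, 2 → $t3=9-2=7
sub $t2, $t2, 1 → $t2=11-1=10
cmp $t2, 4  (cmp 10,4)
bgt L2: taken
sub $t3, $t3, 2 → $t3=7-2=5
sub $t2, $t2, 1 → $t2=10-1=9
cmp $t2, 4  (cmp 9,4)
bgt L2: taken
sub $t3, $t3, 2 → $t3=5-2=3
sub $t2, $t2, 1 → $t2=9-1=8
cmp $t2, 4  (cmp 8,4)
bgt L2: taken
sub $t3, $t3, 2 → $t3=3-2=1
sub $t2, $t2, 1 → $t2=8-1=7
cmp $t2, 4  (cmp 7,4)
bgt L2: taken
sub $t3, $t3, 2 → $t3=1-2=-1
sub $t2, $t2, 1 → $t2=7-1=6
cmp $t2, 4  (cmp 6,4)
bgt L2: taken
sub $t3, $t3, 2 → $t3=(-1)-2=-3
sub $t2, $t2, 1 → $t2=6-1=5
cmp $t2, 4  (cmp 5,4)
bgt L2: taken
sub $t3, $t3, 2 → $t3=(-3)-2=-5
sub $t2, $t2, 1 → $t2=5-1=4
cmp $t2, 4  (cmp 4,4)
bgt L2: not taken
xor $t3, $t3, 19 → $t3=(-5)^19=-24
halt.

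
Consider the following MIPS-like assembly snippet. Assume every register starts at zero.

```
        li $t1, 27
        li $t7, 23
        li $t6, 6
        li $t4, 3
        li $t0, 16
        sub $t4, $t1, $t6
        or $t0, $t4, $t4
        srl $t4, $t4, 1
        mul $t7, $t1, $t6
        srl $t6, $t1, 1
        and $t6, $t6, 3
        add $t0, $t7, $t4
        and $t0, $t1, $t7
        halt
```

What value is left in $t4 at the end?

after li $t1, 27: $t1=27
after li $t7, 23: $t7=23
after li $t6, 6: $t6=6
after li $t4, 3: $t4=3
after li $t0, 16: $t0=16
after sub $t4, $t1, $t6: $t4=27-6=21
after or $t0, $t4, $t4: $t0=21|21=21
after srl $t4, $t4, 1: $t4=21>>1=10
after mul $t7, $t1, $t6: $t7=27*6=162
after srl $t6, $t1, 1: $t6=27>>1=13
after and $t6, $t6, 3: $t6=13&3=1
after add $t0, $t7, $t4: $t0=162+10=172
after and $t0, $t1, $t7: $t0=27&162=2
halt.

10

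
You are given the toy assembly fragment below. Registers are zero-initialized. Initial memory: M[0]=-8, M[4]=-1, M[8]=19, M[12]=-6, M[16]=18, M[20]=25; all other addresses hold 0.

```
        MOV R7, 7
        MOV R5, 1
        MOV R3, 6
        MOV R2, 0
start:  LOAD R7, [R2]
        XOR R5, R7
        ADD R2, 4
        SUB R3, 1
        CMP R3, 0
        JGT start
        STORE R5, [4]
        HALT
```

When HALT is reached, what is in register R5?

MOV R7, 7 → R7=7
MOV R5, 1 → R5=1
MOV R3, 6 → R3=6
MOV R2, 0 → R2=0
LOAD R7, [R2] → R7=M[0]=-8
XOR R5, R7 → R5=1^(-8)=-7
ADD R2, 4 → R2=0+4=4
SUB R3, 1 → R3=6-1=5
CMP R3, 0  (cmp 5,0)
JGT start: taken
LOAD R7, [R2] → R7=M[4]=-1
XOR R5, R7 → R5=(-7)^(-1)=6
ADD R2, 4 → R2=4+4=8
SUB R3, 1 → R3=5-1=4
CMP R3, 0  (cmp 4,0)
JGT start: taken
LOAD R7, [R2] → R7=M[8]=19
XOR R5, R7 → R5=6^19=21
ADD R2, 4 → R2=8+4=12
SUB R3, 1 → R3=4-1=3
CMP R3, 0  (cmp 3,0)
JGT start: taken
LOAD R7, [R2] → R7=M[12]=-6
XOR R5, R7 → R5=21^(-6)=-17
ADD R2, 4 → R2=12+4=16
SUB R3, 1 → R3=3-1=2
CMP R3, 0  (cmp 2,0)
JGT start: taken
LOAD R7, [R2] → R7=M[16]=18
XOR R5, R7 → R5=(-17)^18=-3
ADD R2, 4 → R2=16+4=20
SUB R3, 1 → R3=2-1=1
CMP R3, 0  (cmp 1,0)
JGT start: taken
LOAD R7, [R2] → R7=M[20]=25
XOR R5, R7 → R5=(-3)^25=-28
ADD R2, 4 → R2=20+4=24
SUB R3, 1 → R3=1-1=0
CMP R3, 0  (cmp 0,0)
JGT start: not taken
STORE R5, [4] → M[4]=-28
halt.

-28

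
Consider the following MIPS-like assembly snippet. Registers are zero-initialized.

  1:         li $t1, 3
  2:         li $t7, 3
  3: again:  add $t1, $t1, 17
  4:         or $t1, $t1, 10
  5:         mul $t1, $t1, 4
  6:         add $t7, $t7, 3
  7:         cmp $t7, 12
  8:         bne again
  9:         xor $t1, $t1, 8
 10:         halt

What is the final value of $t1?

2292

$t1=3
$t7=3
$t1=3+17=20
$t1=20|10=30
$t1=30*4=120
$t7=3+3=6
cmp $t7, 12  (cmp 6,12)
bne again: taken
$t1=120+17=137
$t1=137|10=139
$t1=139*4=556
$t7=6+3=9
cmp $t7, 12  (cmp 9,12)
bne again: taken
$t1=556+17=573
$t1=573|10=575
$t1=575*4=2300
$t7=9+3=12
cmp $t7, 12  (cmp 12,12)
bne again: not taken
$t1=2300^8=2292
halt.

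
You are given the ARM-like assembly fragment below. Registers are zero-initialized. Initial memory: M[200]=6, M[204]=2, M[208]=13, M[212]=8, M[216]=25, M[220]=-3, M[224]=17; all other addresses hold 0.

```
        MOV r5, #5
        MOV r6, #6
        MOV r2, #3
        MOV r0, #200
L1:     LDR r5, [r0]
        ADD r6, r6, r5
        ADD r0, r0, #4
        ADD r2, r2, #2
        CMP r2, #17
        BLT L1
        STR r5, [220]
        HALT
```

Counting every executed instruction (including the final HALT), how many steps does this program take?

after MOV r5, #5: r5=5
after MOV r6, #6: r6=6
after MOV r2, #3: r2=3
after MOV r0, #200: r0=200
after LDR r5, [r0]: r5=M[200]=6
after ADD r6, r6, r5: r6=6+6=12
after ADD r0, r0, #4: r0=200+4=204
after ADD r2, r2, #2: r2=3+2=5
CMP r2, #17  (cmp 5,17)
BLT L1: taken
after LDR r5, [r0]: r5=M[204]=2
after ADD r6, r6, r5: r6=12+2=14
after ADD r0, r0, #4: r0=204+4=208
after ADD r2, r2, #2: r2=5+2=7
CMP r2, #17  (cmp 7,17)
BLT L1: taken
after LDR r5, [r0]: r5=M[208]=13
after ADD r6, r6, r5: r6=14+13=27
after ADD r0, r0, #4: r0=208+4=212
after ADD r2, r2, #2: r2=7+2=9
CMP r2, #17  (cmp 9,17)
BLT L1: taken
after LDR r5, [r0]: r5=M[212]=8
after ADD r6, r6, r5: r6=27+8=35
after ADD r0, r0, #4: r0=212+4=216
after ADD r2, r2, #2: r2=9+2=11
CMP r2, #17  (cmp 11,17)
BLT L1: taken
after LDR r5, [r0]: r5=M[216]=25
after ADD r6, r6, r5: r6=35+25=60
after ADD r0, r0, #4: r0=216+4=220
after ADD r2, r2, #2: r2=11+2=13
CMP r2, #17  (cmp 13,17)
BLT L1: taken
after LDR r5, [r0]: r5=M[220]=-3
after ADD r6, r6, r5: r6=60+(-3)=57
after ADD r0, r0, #4: r0=220+4=224
after ADD r2, r2, #2: r2=13+2=15
CMP r2, #17  (cmp 15,17)
BLT L1: taken
after LDR r5, [r0]: r5=M[224]=17
after ADD r6, r6, r5: r6=57+17=74
after ADD r0, r0, #4: r0=224+4=228
after ADD r2, r2, #2: r2=15+2=17
CMP r2, #17  (cmp 17,17)
BLT L1: not taken
STR r5, [220] → M[220]=17
halt.
Total executed instructions: 48.

48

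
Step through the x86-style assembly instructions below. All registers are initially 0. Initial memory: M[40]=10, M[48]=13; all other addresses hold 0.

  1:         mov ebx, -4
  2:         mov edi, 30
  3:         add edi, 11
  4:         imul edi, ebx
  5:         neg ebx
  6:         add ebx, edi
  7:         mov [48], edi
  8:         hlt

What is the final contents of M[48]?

-164

mov ebx, -4 → ebx=-4
mov edi, 30 → edi=30
add edi, 11 → edi=30+11=41
imul edi, ebx → edi=41*(-4)=-164
neg ebx → ebx=-(-4)=4
add ebx, edi → ebx=4+(-164)=-160
mov [48], edi → M[48]=-164
halt.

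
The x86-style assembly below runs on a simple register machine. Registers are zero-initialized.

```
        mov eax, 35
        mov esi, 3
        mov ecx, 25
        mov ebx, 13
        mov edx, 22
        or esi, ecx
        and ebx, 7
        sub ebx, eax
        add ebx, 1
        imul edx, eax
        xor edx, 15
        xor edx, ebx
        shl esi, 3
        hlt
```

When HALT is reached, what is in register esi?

eax=35
esi=3
ecx=25
ebx=13
edx=22
esi=3|25=27
ebx=13&7=5
ebx=5-35=-30
ebx=(-30)+1=-29
edx=22*35=770
edx=770^15=781
edx=781^(-29)=-786
esi=27<<3=216
halt.

216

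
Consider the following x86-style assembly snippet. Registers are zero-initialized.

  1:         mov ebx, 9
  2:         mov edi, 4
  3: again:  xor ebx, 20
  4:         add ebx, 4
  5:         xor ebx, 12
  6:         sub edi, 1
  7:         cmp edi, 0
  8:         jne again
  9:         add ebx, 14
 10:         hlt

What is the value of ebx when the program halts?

71

ebx=9
edi=4
ebx=9^20=29
ebx=29+4=33
ebx=33^12=45
edi=4-1=3
cmp edi, 0  (cmp 3,0)
jne again: taken
ebx=45^20=57
ebx=57+4=61
ebx=61^12=49
edi=3-1=2
cmp edi, 0  (cmp 2,0)
jne again: taken
ebx=49^20=37
ebx=37+4=41
ebx=41^12=37
edi=2-1=1
cmp edi, 0  (cmp 1,0)
jne again: taken
ebx=37^20=49
ebx=49+4=53
ebx=53^12=57
edi=1-1=0
cmp edi, 0  (cmp 0,0)
jne again: not taken
ebx=57+14=71
halt.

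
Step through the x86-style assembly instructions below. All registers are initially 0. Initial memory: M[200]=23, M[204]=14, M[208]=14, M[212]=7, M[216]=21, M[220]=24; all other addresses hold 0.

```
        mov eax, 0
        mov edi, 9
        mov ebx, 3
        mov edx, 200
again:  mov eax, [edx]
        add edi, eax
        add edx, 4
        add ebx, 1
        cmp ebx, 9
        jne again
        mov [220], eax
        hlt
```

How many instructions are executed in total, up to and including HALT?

42

mov eax, 0 → eax=0
mov edi, 9 → edi=9
mov ebx, 3 → ebx=3
mov edx, 200 → edx=200
mov eax, [edx] → eax=M[200]=23
add edi, eax → edi=9+23=32
add edx, 4 → edx=200+4=204
add ebx, 1 → ebx=3+1=4
cmp ebx, 9  (cmp 4,9)
jne again: taken
mov eax, [edx] → eax=M[204]=14
add edi, eax → edi=32+14=46
add edx, 4 → edx=204+4=208
add ebx, 1 → ebx=4+1=5
cmp ebx, 9  (cmp 5,9)
jne again: taken
mov eax, [edx] → eax=M[208]=14
add edi, eax → edi=46+14=60
add edx, 4 → edx=208+4=212
add ebx, 1 → ebx=5+1=6
cmp ebx, 9  (cmp 6,9)
jne again: taken
mov eax, [edx] → eax=M[212]=7
add edi, eax → edi=60+7=67
add edx, 4 → edx=212+4=216
add ebx, 1 → ebx=6+1=7
cmp ebx, 9  (cmp 7,9)
jne again: taken
mov eax, [edx] → eax=M[216]=21
add edi, eax → edi=67+21=88
add edx, 4 → edx=216+4=220
add ebx, 1 → ebx=7+1=8
cmp ebx, 9  (cmp 8,9)
jne again: taken
mov eax, [edx] → eax=M[220]=24
add edi, eax → edi=88+24=112
add edx, 4 → edx=220+4=224
add ebx, 1 → ebx=8+1=9
cmp ebx, 9  (cmp 9,9)
jne again: not taken
mov [220], eax → M[220]=24
halt.
Total executed instructions: 42.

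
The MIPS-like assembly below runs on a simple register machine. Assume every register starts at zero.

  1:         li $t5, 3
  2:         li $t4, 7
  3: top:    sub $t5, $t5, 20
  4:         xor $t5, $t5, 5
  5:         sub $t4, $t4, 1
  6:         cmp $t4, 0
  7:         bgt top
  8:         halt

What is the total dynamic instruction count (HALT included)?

$t5=3
$t4=7
$t5=3-20=-17
$t5=(-17)^5=-22
$t4=7-1=6
cmp $t4, 0  (cmp 6,0)
bgt top: taken
$t5=(-22)-20=-42
$t5=(-42)^5=-45
$t4=6-1=5
cmp $t4, 0  (cmp 5,0)
bgt top: taken
$t5=(-45)-20=-65
$t5=(-65)^5=-70
$t4=5-1=4
cmp $t4, 0  (cmp 4,0)
bgt top: taken
$t5=(-70)-20=-90
$t5=(-90)^5=-93
$t4=4-1=3
cmp $t4, 0  (cmp 3,0)
bgt top: taken
$t5=(-93)-20=-113
$t5=(-113)^5=-118
$t4=3-1=2
cmp $t4, 0  (cmp 2,0)
bgt top: taken
$t5=(-118)-20=-138
$t5=(-138)^5=-141
$t4=2-1=1
cmp $t4, 0  (cmp 1,0)
bgt top: taken
$t5=(-141)-20=-161
$t5=(-161)^5=-166
$t4=1-1=0
cmp $t4, 0  (cmp 0,0)
bgt top: not taken
halt.
Total executed instructions: 38.

38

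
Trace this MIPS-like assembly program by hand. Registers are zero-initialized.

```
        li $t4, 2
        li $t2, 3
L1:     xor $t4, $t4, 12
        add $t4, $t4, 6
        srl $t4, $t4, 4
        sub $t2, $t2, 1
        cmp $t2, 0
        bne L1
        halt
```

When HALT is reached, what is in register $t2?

li $t4, 2 → $t4=2
li $t2, 3 → $t2=3
xor $t4, $t4, 12 → $t4=2^12=14
add $t4, $t4, 6 → $t4=14+6=20
srl $t4, $t4, 4 → $t4=20>>4=1
sub $t2, $t2, 1 → $t2=3-1=2
cmp $t2, 0  (cmp 2,0)
bne L1: taken
xor $t4, $t4, 12 → $t4=1^12=13
add $t4, $t4, 6 → $t4=13+6=19
srl $t4, $t4, 4 → $t4=19>>4=1
sub $t2, $t2, 1 → $t2=2-1=1
cmp $t2, 0  (cmp 1,0)
bne L1: taken
xor $t4, $t4, 12 → $t4=1^12=13
add $t4, $t4, 6 → $t4=13+6=19
srl $t4, $t4, 4 → $t4=19>>4=1
sub $t2, $t2, 1 → $t2=1-1=0
cmp $t2, 0  (cmp 0,0)
bne L1: not taken
halt.

0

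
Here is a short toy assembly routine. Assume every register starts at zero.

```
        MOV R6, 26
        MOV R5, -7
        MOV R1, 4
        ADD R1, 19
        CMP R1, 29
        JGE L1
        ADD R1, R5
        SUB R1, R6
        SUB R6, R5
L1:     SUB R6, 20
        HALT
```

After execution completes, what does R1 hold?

after MOV R6, 26: R6=26
after MOV R5, -7: R5=-7
after MOV R1, 4: R1=4
after ADD R1, 19: R1=4+19=23
CMP R1, 29  (cmp 23,29)
JGE L1: not taken
after ADD R1, R5: R1=23+(-7)=16
after SUB R1, R6: R1=16-26=-10
after SUB R6, R5: R6=26-(-7)=33
after SUB R6, 20: R6=33-20=13
halt.

-10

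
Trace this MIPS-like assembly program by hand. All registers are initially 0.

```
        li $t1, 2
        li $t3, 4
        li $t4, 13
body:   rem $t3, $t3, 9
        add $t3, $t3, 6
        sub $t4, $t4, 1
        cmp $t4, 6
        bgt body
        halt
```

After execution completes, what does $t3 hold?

$t1=2
$t3=4
$t4=13
$t3=4%9=4
$t3=4+6=10
$t4=13-1=12
cmp $t4, 6  (cmp 12,6)
bgt body: taken
$t3=10%9=1
$t3=1+6=7
$t4=12-1=11
cmp $t4, 6  (cmp 11,6)
bgt body: taken
$t3=7%9=7
$t3=7+6=13
$t4=11-1=10
cmp $t4, 6  (cmp 10,6)
bgt body: taken
$t3=13%9=4
$t3=4+6=10
$t4=10-1=9
cmp $t4, 6  (cmp 9,6)
bgt body: taken
$t3=10%9=1
$t3=1+6=7
$t4=9-1=8
cmp $t4, 6  (cmp 8,6)
bgt body: taken
$t3=7%9=7
$t3=7+6=13
$t4=8-1=7
cmp $t4, 6  (cmp 7,6)
bgt body: taken
$t3=13%9=4
$t3=4+6=10
$t4=7-1=6
cmp $t4, 6  (cmp 6,6)
bgt body: not taken
halt.

10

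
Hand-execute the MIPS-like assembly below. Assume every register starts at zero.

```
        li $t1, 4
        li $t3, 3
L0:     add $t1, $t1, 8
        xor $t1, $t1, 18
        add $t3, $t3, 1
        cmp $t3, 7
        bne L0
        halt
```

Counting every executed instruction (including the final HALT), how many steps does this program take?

23

li $t1, 4 → $t1=4
li $t3, 3 → $t3=3
add $t1, $t1, 8 → $t1=4+8=12
xor $t1, $t1, 18 → $t1=12^18=30
add $t3, $t3, 1 → $t3=3+1=4
cmp $t3, 7  (cmp 4,7)
bne L0: taken
add $t1, $t1, 8 → $t1=30+8=38
xor $t1, $t1, 18 → $t1=38^18=52
add $t3, $t3, 1 → $t3=4+1=5
cmp $t3, 7  (cmp 5,7)
bne L0: taken
add $t1, $t1, 8 → $t1=52+8=60
xor $t1, $t1, 18 → $t1=60^18=46
add $t3, $t3, 1 → $t3=5+1=6
cmp $t3, 7  (cmp 6,7)
bne L0: taken
add $t1, $t1, 8 → $t1=46+8=54
xor $t1, $t1, 18 → $t1=54^18=36
add $t3, $t3, 1 → $t3=6+1=7
cmp $t3, 7  (cmp 7,7)
bne L0: not taken
halt.
Total executed instructions: 23.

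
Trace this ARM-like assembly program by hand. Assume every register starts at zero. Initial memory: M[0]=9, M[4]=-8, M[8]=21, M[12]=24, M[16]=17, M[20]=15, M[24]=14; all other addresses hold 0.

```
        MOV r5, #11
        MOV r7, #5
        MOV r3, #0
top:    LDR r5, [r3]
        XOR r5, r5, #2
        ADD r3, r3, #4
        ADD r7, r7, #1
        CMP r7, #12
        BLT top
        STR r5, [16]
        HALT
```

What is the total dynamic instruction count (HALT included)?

47

r5=11
r7=5
r3=0
r5=M[0]=9
r5=9^2=11
r3=0+4=4
r7=5+1=6
CMP r7, #12  (cmp 6,12)
BLT top: taken
r5=M[4]=-8
r5=(-8)^2=-6
r3=4+4=8
r7=6+1=7
CMP r7, #12  (cmp 7,12)
BLT top: taken
r5=M[8]=21
r5=21^2=23
r3=8+4=12
r7=7+1=8
CMP r7, #12  (cmp 8,12)
BLT top: taken
r5=M[12]=24
r5=24^2=26
r3=12+4=16
r7=8+1=9
CMP r7, #12  (cmp 9,12)
BLT top: taken
r5=M[16]=17
r5=17^2=19
r3=16+4=20
r7=9+1=10
CMP r7, #12  (cmp 10,12)
BLT top: taken
r5=M[20]=15
r5=15^2=13
r3=20+4=24
r7=10+1=11
CMP r7, #12  (cmp 11,12)
BLT top: taken
r5=M[24]=14
r5=14^2=12
r3=24+4=28
r7=11+1=12
CMP r7, #12  (cmp 12,12)
BLT top: not taken
STR r5, [16] → M[16]=12
halt.
Total executed instructions: 47.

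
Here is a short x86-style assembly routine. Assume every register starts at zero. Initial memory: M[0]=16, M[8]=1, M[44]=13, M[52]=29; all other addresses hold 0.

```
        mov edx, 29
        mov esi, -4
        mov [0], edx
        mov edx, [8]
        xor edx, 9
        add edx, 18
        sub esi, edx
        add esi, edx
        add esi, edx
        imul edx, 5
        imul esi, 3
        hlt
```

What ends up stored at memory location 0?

edx=29
esi=-4
mov [0], edx → M[0]=29
edx=M[8]=1
edx=1^9=8
edx=8+18=26
esi=(-4)-26=-30
esi=(-30)+26=-4
esi=(-4)+26=22
edx=26*5=130
esi=22*3=66
halt.

29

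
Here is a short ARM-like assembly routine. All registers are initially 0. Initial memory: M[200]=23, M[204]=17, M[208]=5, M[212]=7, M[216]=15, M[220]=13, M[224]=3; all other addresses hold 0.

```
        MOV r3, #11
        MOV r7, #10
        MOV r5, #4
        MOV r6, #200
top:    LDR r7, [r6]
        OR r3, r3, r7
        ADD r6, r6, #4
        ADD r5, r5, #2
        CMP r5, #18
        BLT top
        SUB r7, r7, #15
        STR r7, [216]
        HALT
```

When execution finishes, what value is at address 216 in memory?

-12

r3=11
r7=10
r5=4
r6=200
r7=M[200]=23
r3=11|23=31
r6=200+4=204
r5=4+2=6
CMP r5, #18  (cmp 6,18)
BLT top: taken
r7=M[204]=17
r3=31|17=31
r6=204+4=208
r5=6+2=8
CMP r5, #18  (cmp 8,18)
BLT top: taken
r7=M[208]=5
r3=31|5=31
r6=208+4=212
r5=8+2=10
CMP r5, #18  (cmp 10,18)
BLT top: taken
r7=M[212]=7
r3=31|7=31
r6=212+4=216
r5=10+2=12
CMP r5, #18  (cmp 12,18)
BLT top: taken
r7=M[216]=15
r3=31|15=31
r6=216+4=220
r5=12+2=14
CMP r5, #18  (cmp 14,18)
BLT top: taken
r7=M[220]=13
r3=31|13=31
r6=220+4=224
r5=14+2=16
CMP r5, #18  (cmp 16,18)
BLT top: taken
r7=M[224]=3
r3=31|3=31
r6=224+4=228
r5=16+2=18
CMP r5, #18  (cmp 18,18)
BLT top: not taken
r7=3-15=-12
STR r7, [216] → M[216]=-12
halt.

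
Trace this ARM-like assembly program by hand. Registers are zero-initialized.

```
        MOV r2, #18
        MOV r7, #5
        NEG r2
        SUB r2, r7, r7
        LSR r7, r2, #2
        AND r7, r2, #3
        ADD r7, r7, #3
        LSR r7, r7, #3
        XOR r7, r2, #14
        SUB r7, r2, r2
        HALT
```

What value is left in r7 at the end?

r2=18
r7=5
r2=-(18)=-18
r2=5-5=0
r7=0>>2=0
r7=0&3=0
r7=0+3=3
r7=3>>3=0
r7=0^14=14
r7=0-0=0
halt.

0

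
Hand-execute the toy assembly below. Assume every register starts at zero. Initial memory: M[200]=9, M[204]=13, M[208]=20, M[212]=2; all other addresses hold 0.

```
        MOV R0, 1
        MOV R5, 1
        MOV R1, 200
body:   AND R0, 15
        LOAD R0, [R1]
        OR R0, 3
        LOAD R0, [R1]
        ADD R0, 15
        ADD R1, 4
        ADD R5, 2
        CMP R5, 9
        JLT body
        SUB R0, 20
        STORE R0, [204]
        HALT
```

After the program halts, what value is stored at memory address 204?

-3

after MOV R0, 1: R0=1
after MOV R5, 1: R5=1
after MOV R1, 200: R1=200
after AND R0, 15: R0=1&15=1
after LOAD R0, [R1]: R0=M[200]=9
after OR R0, 3: R0=9|3=11
after LOAD R0, [R1]: R0=M[200]=9
after ADD R0, 15: R0=9+15=24
after ADD R1, 4: R1=200+4=204
after ADD R5, 2: R5=1+2=3
CMP R5, 9  (cmp 3,9)
JLT body: taken
after AND R0, 15: R0=24&15=8
after LOAD R0, [R1]: R0=M[204]=13
after OR R0, 3: R0=13|3=15
after LOAD R0, [R1]: R0=M[204]=13
after ADD R0, 15: R0=13+15=28
after ADD R1, 4: R1=204+4=208
after ADD R5, 2: R5=3+2=5
CMP R5, 9  (cmp 5,9)
JLT body: taken
after AND R0, 15: R0=28&15=12
after LOAD R0, [R1]: R0=M[208]=20
after OR R0, 3: R0=20|3=23
after LOAD R0, [R1]: R0=M[208]=20
after ADD R0, 15: R0=20+15=35
after ADD R1, 4: R1=208+4=212
after ADD R5, 2: R5=5+2=7
CMP R5, 9  (cmp 7,9)
JLT body: taken
after AND R0, 15: R0=35&15=3
after LOAD R0, [R1]: R0=M[212]=2
after OR R0, 3: R0=2|3=3
after LOAD R0, [R1]: R0=M[212]=2
after ADD R0, 15: R0=2+15=17
after ADD R1, 4: R1=212+4=216
after ADD R5, 2: R5=7+2=9
CMP R5, 9  (cmp 9,9)
JLT body: not taken
after SUB R0, 20: R0=17-20=-3
STORE R0, [204] → M[204]=-3
halt.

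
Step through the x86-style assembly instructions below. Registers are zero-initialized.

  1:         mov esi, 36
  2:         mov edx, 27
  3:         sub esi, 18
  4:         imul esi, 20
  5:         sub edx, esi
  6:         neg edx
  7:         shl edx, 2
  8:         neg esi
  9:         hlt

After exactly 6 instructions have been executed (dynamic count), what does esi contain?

mov esi, 36 → esi=36
mov edx, 27 → edx=27
sub esi, 18 → esi=36-18=18
imul esi, 20 → esi=18*20=360
sub edx, esi → edx=27-360=-333
neg edx → edx=-(-333)=333
After step 6: esi = 360.

360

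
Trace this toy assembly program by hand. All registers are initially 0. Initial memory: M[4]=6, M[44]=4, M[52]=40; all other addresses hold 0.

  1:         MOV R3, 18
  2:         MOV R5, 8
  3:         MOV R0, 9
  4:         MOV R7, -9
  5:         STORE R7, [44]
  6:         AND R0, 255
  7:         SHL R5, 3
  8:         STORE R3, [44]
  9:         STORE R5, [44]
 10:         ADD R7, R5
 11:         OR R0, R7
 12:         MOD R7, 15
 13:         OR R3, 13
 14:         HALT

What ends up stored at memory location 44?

64

MOV R3, 18 → R3=18
MOV R5, 8 → R5=8
MOV R0, 9 → R0=9
MOV R7, -9 → R7=-9
STORE R7, [44] → M[44]=-9
AND R0, 255 → R0=9&255=9
SHL R5, 3 → R5=8<<3=64
STORE R3, [44] → M[44]=18
STORE R5, [44] → M[44]=64
ADD R7, R5 → R7=(-9)+64=55
OR R0, R7 → R0=9|55=63
MOD R7, 15 → R7=55%15=10
OR R3, 13 → R3=18|13=31
halt.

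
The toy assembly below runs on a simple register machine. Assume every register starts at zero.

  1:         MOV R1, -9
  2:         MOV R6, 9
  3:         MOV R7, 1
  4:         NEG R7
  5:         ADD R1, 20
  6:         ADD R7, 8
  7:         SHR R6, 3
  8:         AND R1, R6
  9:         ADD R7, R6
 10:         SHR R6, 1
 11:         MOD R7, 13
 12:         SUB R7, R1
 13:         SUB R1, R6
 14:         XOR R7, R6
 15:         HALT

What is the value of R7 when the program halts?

7

R1=-9
R6=9
R7=1
R7=-(1)=-1
R1=(-9)+20=11
R7=(-1)+8=7
R6=9>>3=1
R1=11&1=1
R7=7+1=8
R6=1>>1=0
R7=8%13=8
R7=8-1=7
R1=1-0=1
R7=7^0=7
halt.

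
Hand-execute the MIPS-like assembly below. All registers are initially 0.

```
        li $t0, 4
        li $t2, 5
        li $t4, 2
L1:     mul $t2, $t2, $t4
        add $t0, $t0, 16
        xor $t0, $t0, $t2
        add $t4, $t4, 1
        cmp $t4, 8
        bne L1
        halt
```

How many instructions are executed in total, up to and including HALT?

40

li $t0, 4 → $t0=4
li $t2, 5 → $t2=5
li $t4, 2 → $t4=2
mul $t2, $t2, $t4 → $t2=5*2=10
add $t0, $t0, 16 → $t0=4+16=20
xor $t0, $t0, $t2 → $t0=20^10=30
add $t4, $t4, 1 → $t4=2+1=3
cmp $t4, 8  (cmp 3,8)
bne L1: taken
mul $t2, $t2, $t4 → $t2=10*3=30
add $t0, $t0, 16 → $t0=30+16=46
xor $t0, $t0, $t2 → $t0=46^30=48
add $t4, $t4, 1 → $t4=3+1=4
cmp $t4, 8  (cmp 4,8)
bne L1: taken
mul $t2, $t2, $t4 → $t2=30*4=120
add $t0, $t0, 16 → $t0=48+16=64
xor $t0, $t0, $t2 → $t0=64^120=56
add $t4, $t4, 1 → $t4=4+1=5
cmp $t4, 8  (cmp 5,8)
bne L1: taken
mul $t2, $t2, $t4 → $t2=120*5=600
add $t0, $t0, 16 → $t0=56+16=72
xor $t0, $t0, $t2 → $t0=72^600=528
add $t4, $t4, 1 → $t4=5+1=6
cmp $t4, 8  (cmp 6,8)
bne L1: taken
mul $t2, $t2, $t4 → $t2=600*6=3600
add $t0, $t0, 16 → $t0=528+16=544
xor $t0, $t0, $t2 → $t0=544^3600=3120
add $t4, $t4, 1 → $t4=6+1=7
cmp $t4, 8  (cmp 7,8)
bne L1: taken
mul $t2, $t2, $t4 → $t2=3600*7=25200
add $t0, $t0, 16 → $t0=3120+16=3136
xor $t0, $t0, $t2 → $t0=3136^25200=28208
add $t4, $t4, 1 → $t4=7+1=8
cmp $t4, 8  (cmp 8,8)
bne L1: not taken
halt.
Total executed instructions: 40.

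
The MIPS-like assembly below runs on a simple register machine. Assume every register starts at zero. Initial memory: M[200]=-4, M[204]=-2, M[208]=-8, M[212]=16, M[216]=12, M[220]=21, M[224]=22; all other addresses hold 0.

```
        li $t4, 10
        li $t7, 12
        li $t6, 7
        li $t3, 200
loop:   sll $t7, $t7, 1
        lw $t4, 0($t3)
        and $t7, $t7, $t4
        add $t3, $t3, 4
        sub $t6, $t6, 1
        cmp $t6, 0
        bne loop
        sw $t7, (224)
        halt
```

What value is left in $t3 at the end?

$t4=10
$t7=12
$t6=7
$t3=200
$t7=12<<1=24
$t4=M[200]=-4
$t7=24&(-4)=24
$t3=200+4=204
$t6=7-1=6
cmp $t6, 0  (cmp 6,0)
bne loop: taken
$t7=24<<1=48
$t4=M[204]=-2
$t7=48&(-2)=48
$t3=204+4=208
$t6=6-1=5
cmp $t6, 0  (cmp 5,0)
bne loop: taken
$t7=48<<1=96
$t4=M[208]=-8
$t7=96&(-8)=96
$t3=208+4=212
$t6=5-1=4
cmp $t6, 0  (cmp 4,0)
bne loop: taken
$t7=96<<1=192
$t4=M[212]=16
$t7=192&16=0
$t3=212+4=216
$t6=4-1=3
cmp $t6, 0  (cmp 3,0)
bne loop: taken
$t7=0<<1=0
$t4=M[216]=12
$t7=0&12=0
$t3=216+4=220
$t6=3-1=2
cmp $t6, 0  (cmp 2,0)
bne loop: taken
$t7=0<<1=0
$t4=M[220]=21
$t7=0&21=0
$t3=220+4=224
$t6=2-1=1
cmp $t6, 0  (cmp 1,0)
bne loop: taken
$t7=0<<1=0
$t4=M[224]=22
$t7=0&22=0
$t3=224+4=228
$t6=1-1=0
cmp $t6, 0  (cmp 0,0)
bne loop: not taken
sw $t7, (224) → M[224]=0
halt.

228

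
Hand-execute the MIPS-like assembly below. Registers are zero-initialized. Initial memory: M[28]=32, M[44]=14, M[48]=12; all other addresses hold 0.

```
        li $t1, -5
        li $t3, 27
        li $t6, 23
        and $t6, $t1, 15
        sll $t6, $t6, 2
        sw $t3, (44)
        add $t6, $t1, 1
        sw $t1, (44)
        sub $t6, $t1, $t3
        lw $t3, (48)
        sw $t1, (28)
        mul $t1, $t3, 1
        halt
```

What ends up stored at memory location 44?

-5

after li $t1, -5: $t1=-5
after li $t3, 27: $t3=27
after li $t6, 23: $t6=23
after and $t6, $t1, 15: $t6=(-5)&15=11
after sll $t6, $t6, 2: $t6=11<<2=44
sw $t3, (44) → M[44]=27
after add $t6, $t1, 1: $t6=(-5)+1=-4
sw $t1, (44) → M[44]=-5
after sub $t6, $t1, $t3: $t6=(-5)-27=-32
after lw $t3, (48): $t3=M[48]=12
sw $t1, (28) → M[28]=-5
after mul $t1, $t3, 1: $t1=12*1=12
halt.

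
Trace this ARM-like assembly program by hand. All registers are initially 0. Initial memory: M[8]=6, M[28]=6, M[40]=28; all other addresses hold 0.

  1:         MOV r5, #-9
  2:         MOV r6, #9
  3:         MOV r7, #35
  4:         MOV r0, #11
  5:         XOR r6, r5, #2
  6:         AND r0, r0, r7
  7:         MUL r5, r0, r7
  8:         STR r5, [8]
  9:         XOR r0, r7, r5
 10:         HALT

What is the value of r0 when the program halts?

74

MOV r5, #-9 → r5=-9
MOV r6, #9 → r6=9
MOV r7, #35 → r7=35
MOV r0, #11 → r0=11
XOR r6, r5, #2 → r6=(-9)^2=-11
AND r0, r0, r7 → r0=11&35=3
MUL r5, r0, r7 → r5=3*35=105
STR r5, [8] → M[8]=105
XOR r0, r7, r5 → r0=35^105=74
halt.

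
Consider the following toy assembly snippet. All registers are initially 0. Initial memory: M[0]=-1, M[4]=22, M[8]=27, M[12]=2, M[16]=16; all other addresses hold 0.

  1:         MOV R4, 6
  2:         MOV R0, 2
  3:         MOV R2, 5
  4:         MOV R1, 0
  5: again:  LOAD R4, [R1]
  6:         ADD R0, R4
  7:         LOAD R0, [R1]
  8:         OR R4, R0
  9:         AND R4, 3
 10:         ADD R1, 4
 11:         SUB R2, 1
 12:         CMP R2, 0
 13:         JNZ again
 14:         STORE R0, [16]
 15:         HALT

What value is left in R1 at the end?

R4=6
R0=2
R2=5
R1=0
R4=M[0]=-1
R0=2+(-1)=1
R0=M[0]=-1
R4=(-1)|(-1)=-1
R4=(-1)&3=3
R1=0+4=4
R2=5-1=4
CMP R2, 0  (cmp 4,0)
JNZ again: taken
R4=M[4]=22
R0=(-1)+22=21
R0=M[4]=22
R4=22|22=22
R4=22&3=2
R1=4+4=8
R2=4-1=3
CMP R2, 0  (cmp 3,0)
JNZ again: taken
R4=M[8]=27
R0=22+27=49
R0=M[8]=27
R4=27|27=27
R4=27&3=3
R1=8+4=12
R2=3-1=2
CMP R2, 0  (cmp 2,0)
JNZ again: taken
R4=M[12]=2
R0=27+2=29
R0=M[12]=2
R4=2|2=2
R4=2&3=2
R1=12+4=16
R2=2-1=1
CMP R2, 0  (cmp 1,0)
JNZ again: taken
R4=M[16]=16
R0=2+16=18
R0=M[16]=16
R4=16|16=16
R4=16&3=0
R1=16+4=20
R2=1-1=0
CMP R2, 0  (cmp 0,0)
JNZ again: not taken
STORE R0, [16] → M[16]=16
halt.

20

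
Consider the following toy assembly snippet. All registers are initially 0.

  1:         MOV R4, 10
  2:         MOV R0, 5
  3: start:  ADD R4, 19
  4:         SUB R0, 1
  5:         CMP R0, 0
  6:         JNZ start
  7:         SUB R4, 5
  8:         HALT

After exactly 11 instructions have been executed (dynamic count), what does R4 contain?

after MOV R4, 10: R4=10
after MOV R0, 5: R0=5
after ADD R4, 19: R4=10+19=29
after SUB R0, 1: R0=5-1=4
CMP R0, 0  (cmp 4,0)
JNZ start: taken
after ADD R4, 19: R4=29+19=48
after SUB R0, 1: R0=4-1=3
CMP R0, 0  (cmp 3,0)
JNZ start: taken
after ADD R4, 19: R4=48+19=67
After step 11: R4 = 67.

67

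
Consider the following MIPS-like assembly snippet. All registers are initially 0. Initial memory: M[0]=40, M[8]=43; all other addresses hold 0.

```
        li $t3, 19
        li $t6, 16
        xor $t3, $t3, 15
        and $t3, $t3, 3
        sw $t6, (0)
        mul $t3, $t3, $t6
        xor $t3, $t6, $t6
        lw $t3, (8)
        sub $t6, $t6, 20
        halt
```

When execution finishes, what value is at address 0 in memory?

16

after li $t3, 19: $t3=19
after li $t6, 16: $t6=16
after xor $t3, $t3, 15: $t3=19^15=28
after and $t3, $t3, 3: $t3=28&3=0
sw $t6, (0) → M[0]=16
after mul $t3, $t3, $t6: $t3=0*16=0
after xor $t3, $t6, $t6: $t3=16^16=0
after lw $t3, (8): $t3=M[8]=43
after sub $t6, $t6, 20: $t6=16-20=-4
halt.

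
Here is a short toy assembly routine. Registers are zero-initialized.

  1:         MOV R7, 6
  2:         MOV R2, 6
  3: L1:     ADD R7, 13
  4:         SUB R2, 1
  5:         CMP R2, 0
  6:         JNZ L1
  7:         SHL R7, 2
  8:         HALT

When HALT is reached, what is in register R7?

MOV R7, 6 → R7=6
MOV R2, 6 → R2=6
ADD R7, 13 → R7=6+13=19
SUB R2, 1 → R2=6-1=5
CMP R2, 0  (cmp 5,0)
JNZ L1: taken
ADD R7, 13 → R7=19+13=32
SUB R2, 1 → R2=5-1=4
CMP R2, 0  (cmp 4,0)
JNZ L1: taken
ADD R7, 13 → R7=32+13=45
SUB R2, 1 → R2=4-1=3
CMP R2, 0  (cmp 3,0)
JNZ L1: taken
ADD R7, 13 → R7=45+13=58
SUB R2, 1 → R2=3-1=2
CMP R2, 0  (cmp 2,0)
JNZ L1: taken
ADD R7, 13 → R7=58+13=71
SUB R2, 1 → R2=2-1=1
CMP R2, 0  (cmp 1,0)
JNZ L1: taken
ADD R7, 13 → R7=71+13=84
SUB R2, 1 → R2=1-1=0
CMP R2, 0  (cmp 0,0)
JNZ L1: not taken
SHL R7, 2 → R7=84<<2=336
halt.

336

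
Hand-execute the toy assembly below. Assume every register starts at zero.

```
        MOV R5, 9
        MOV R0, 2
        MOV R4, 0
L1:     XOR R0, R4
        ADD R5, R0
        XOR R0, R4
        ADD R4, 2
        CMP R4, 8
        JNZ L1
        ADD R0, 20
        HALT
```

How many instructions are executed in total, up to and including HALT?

29

R5=9
R0=2
R4=0
R0=2^0=2
R5=9+2=11
R0=2^0=2
R4=0+2=2
CMP R4, 8  (cmp 2,8)
JNZ L1: taken
R0=2^2=0
R5=11+0=11
R0=0^2=2
R4=2+2=4
CMP R4, 8  (cmp 4,8)
JNZ L1: taken
R0=2^4=6
R5=11+6=17
R0=6^4=2
R4=4+2=6
CMP R4, 8  (cmp 6,8)
JNZ L1: taken
R0=2^6=4
R5=17+4=21
R0=4^6=2
R4=6+2=8
CMP R4, 8  (cmp 8,8)
JNZ L1: not taken
R0=2+20=22
halt.
Total executed instructions: 29.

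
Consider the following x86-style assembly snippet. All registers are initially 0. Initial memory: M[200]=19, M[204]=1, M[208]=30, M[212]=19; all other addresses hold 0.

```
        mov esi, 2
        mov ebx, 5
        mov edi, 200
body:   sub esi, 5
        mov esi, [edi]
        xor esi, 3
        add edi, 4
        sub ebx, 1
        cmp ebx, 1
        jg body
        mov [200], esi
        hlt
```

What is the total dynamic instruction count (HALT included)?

mov esi, 2 → esi=2
mov ebx, 5 → ebx=5
mov edi, 200 → edi=200
sub esi, 5 → esi=2-5=-3
mov esi, [edi] → esi=M[200]=19
xor esi, 3 → esi=19^3=16
add edi, 4 → edi=200+4=204
sub ebx, 1 → ebx=5-1=4
cmp ebx, 1  (cmp 4,1)
jg body: taken
sub esi, 5 → esi=16-5=11
mov esi, [edi] → esi=M[204]=1
xor esi, 3 → esi=1^3=2
add edi, 4 → edi=204+4=208
sub ebx, 1 → ebx=4-1=3
cmp ebx, 1  (cmp 3,1)
jg body: taken
sub esi, 5 → esi=2-5=-3
mov esi, [edi] → esi=M[208]=30
xor esi, 3 → esi=30^3=29
add edi, 4 → edi=208+4=212
sub ebx, 1 → ebx=3-1=2
cmp ebx, 1  (cmp 2,1)
jg body: taken
sub esi, 5 → esi=29-5=24
mov esi, [edi] → esi=M[212]=19
xor esi, 3 → esi=19^3=16
add edi, 4 → edi=212+4=216
sub ebx, 1 → ebx=2-1=1
cmp ebx, 1  (cmp 1,1)
jg body: not taken
mov [200], esi → M[200]=16
halt.
Total executed instructions: 33.

33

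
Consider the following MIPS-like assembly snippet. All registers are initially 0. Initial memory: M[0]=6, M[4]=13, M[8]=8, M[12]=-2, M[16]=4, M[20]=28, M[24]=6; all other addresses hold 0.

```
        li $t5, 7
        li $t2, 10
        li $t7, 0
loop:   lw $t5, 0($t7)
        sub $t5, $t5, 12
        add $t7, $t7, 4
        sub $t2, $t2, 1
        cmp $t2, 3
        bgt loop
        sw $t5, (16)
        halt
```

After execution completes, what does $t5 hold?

-6

li $t5, 7 → $t5=7
li $t2, 10 → $t2=10
li $t7, 0 → $t7=0
lw $t5, 0($t7) → $t5=M[0]=6
sub $t5, $t5, 12 → $t5=6-12=-6
add $t7, $t7, 4 → $t7=0+4=4
sub $t2, $t2, 1 → $t2=10-1=9
cmp $t2, 3  (cmp 9,3)
bgt loop: taken
lw $t5, 0($t7) → $t5=M[4]=13
sub $t5, $t5, 12 → $t5=13-12=1
add $t7, $t7, 4 → $t7=4+4=8
sub $t2, $t2, 1 → $t2=9-1=8
cmp $t2, 3  (cmp 8,3)
bgt loop: taken
lw $t5, 0($t7) → $t5=M[8]=8
sub $t5, $t5, 12 → $t5=8-12=-4
add $t7, $t7, 4 → $t7=8+4=12
sub $t2, $t2, 1 → $t2=8-1=7
cmp $t2, 3  (cmp 7,3)
bgt loop: taken
lw $t5, 0($t7) → $t5=M[12]=-2
sub $t5, $t5, 12 → $t5=(-2)-12=-14
add $t7, $t7, 4 → $t7=12+4=16
sub $t2, $t2, 1 → $t2=7-1=6
cmp $t2, 3  (cmp 6,3)
bgt loop: taken
lw $t5, 0($t7) → $t5=M[16]=4
sub $t5, $t5, 12 → $t5=4-12=-8
add $t7, $t7, 4 → $t7=16+4=20
sub $t2, $t2, 1 → $t2=6-1=5
cmp $t2, 3  (cmp 5,3)
bgt loop: taken
lw $t5, 0($t7) → $t5=M[20]=28
sub $t5, $t5, 12 → $t5=28-12=16
add $t7, $t7, 4 → $t7=20+4=24
sub $t2, $t2, 1 → $t2=5-1=4
cmp $t2, 3  (cmp 4,3)
bgt loop: taken
lw $t5, 0($t7) → $t5=M[24]=6
sub $t5, $t5, 12 → $t5=6-12=-6
add $t7, $t7, 4 → $t7=24+4=28
sub $t2, $t2, 1 → $t2=4-1=3
cmp $t2, 3  (cmp 3,3)
bgt loop: not taken
sw $t5, (16) → M[16]=-6
halt.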